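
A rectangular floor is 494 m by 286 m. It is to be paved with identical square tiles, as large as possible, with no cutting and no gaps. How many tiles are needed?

Tile side = gcd(494, 286).
494 = 2 × 13 × 19
286 = 2 × 11 × 13
gcd(494, 286) = 2 × 13 = 26.
Tiles: (494/26) × (286/26) = 19 × 11 = 209.

209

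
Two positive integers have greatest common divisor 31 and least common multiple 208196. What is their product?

6454076

For any two positive integers, gcd × lcm = product = 31 × 208196 = 6454076.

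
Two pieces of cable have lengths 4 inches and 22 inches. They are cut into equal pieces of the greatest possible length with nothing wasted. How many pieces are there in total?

Piece length = gcd(4, 22).
4 = 2^2
22 = 2 × 11
gcd(4, 22) = 2.
Total pieces = 4/2 + 22/2 = 2 + 11 = 13.

13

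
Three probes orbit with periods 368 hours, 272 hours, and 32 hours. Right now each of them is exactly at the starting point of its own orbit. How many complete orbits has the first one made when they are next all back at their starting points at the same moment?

All finish a whole number of cycles simultaneously at t = LCM of the periods.
368 = 2^4 × 23
272 = 2^4 × 17
32 = 2^5
LCM(368, 272, 32) = 2^5 × 17 × 23 = 12512.
Orbits for period 368: 12512 / 368 = 34.

34 orbits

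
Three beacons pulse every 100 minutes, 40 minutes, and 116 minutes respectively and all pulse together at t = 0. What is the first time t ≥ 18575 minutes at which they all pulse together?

Joint pulses occur at multiples of LCM(100, 40, 116).
100 = 2^2 × 5^2
40 = 2^3 × 5
116 = 2^2 × 29
LCM(100, 40, 116) = 2^3 × 5^2 × 29 = 5800.
Smallest multiple of 5800 that is ≥ 18575: ⌈18575/5800⌉ × 5800 = 4 × 5800 = 23200.

23200 minutes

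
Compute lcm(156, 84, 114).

156 = 2^2 × 3 × 13
84 = 2^2 × 3 × 7
114 = 2 × 3 × 19
LCM(156, 84, 114) = 2^2 × 3 × 7 × 13 × 19 = 20748.

20748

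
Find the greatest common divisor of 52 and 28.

52 = 2^2 × 13
28 = 2^2 × 7
gcd(52, 28) = 2^2 = 4.

4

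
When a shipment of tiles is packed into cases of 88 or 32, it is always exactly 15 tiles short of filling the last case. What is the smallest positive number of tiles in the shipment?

337

Being 15 short of a full case of size k means N ≡ −15 (mod k), i.e. N + 15 is a multiple of each size.
88 = 2^3 × 11
32 = 2^5
LCM(88, 32) = 2^5 × 11 = 352.
Smallest positive N is 352 − 15 = 337.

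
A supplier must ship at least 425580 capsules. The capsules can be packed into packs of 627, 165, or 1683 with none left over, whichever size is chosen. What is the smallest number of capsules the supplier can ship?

The number of capsules must be a common multiple of 627, 165, and 1683, so a multiple of their LCM.
627 = 3 × 11 × 19
165 = 3 × 5 × 11
1683 = 3^2 × 11 × 17
LCM(627, 165, 1683) = 3^2 × 5 × 11 × 17 × 19 = 159885.
Smallest multiple of 159885 that is ≥ 425580: ⌈425580/159885⌉ × 159885 = 3 × 159885 = 479655.

479655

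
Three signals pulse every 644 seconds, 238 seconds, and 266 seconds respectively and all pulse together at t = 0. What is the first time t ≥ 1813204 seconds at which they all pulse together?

1872108 seconds

Joint pulses occur at multiples of LCM(644, 238, 266).
644 = 2^2 × 7 × 23
238 = 2 × 7 × 17
266 = 2 × 7 × 19
LCM(644, 238, 266) = 2^2 × 7 × 17 × 19 × 23 = 208012.
Smallest multiple of 208012 that is ≥ 1813204: ⌈1813204/208012⌉ × 208012 = 9 × 208012 = 1872108.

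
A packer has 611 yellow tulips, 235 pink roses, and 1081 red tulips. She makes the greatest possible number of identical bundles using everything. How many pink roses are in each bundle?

5

Number of bundles = gcd(611, 235, 1081).
611 = 13 × 47
235 = 5 × 47
1081 = 23 × 47
gcd(611, 235, 1081) = 47.
pink roses per bundle = 235 / 47 = 5.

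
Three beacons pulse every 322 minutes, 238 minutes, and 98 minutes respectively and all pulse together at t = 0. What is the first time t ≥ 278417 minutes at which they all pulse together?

Joint pulses occur at multiples of LCM(322, 238, 98).
322 = 2 × 7 × 23
238 = 2 × 7 × 17
98 = 2 × 7^2
LCM(322, 238, 98) = 2 × 7^2 × 17 × 23 = 38318.
Smallest multiple of 38318 that is ≥ 278417: ⌈278417/38318⌉ × 38318 = 8 × 38318 = 306544.

306544 minutes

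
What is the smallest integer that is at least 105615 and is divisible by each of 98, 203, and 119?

The integer must be a common multiple of 98, 203, and 119, so a multiple of their LCM.
98 = 2 × 7^2
203 = 7 × 29
119 = 7 × 17
LCM(98, 203, 119) = 2 × 7^2 × 17 × 29 = 48314.
Smallest multiple of 48314 that is ≥ 105615: ⌈105615/48314⌉ × 48314 = 3 × 48314 = 144942.

144942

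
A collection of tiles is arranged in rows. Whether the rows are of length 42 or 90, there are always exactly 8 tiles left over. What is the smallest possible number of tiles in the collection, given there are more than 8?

638

N − 8 must be a common multiple of 42 and 90.
42 = 2 × 3 × 7
90 = 2 × 3^2 × 5
LCM(42, 90) = 2 × 3^2 × 5 × 7 = 630.
Smallest N > 8 is LCM + 8 = 630 + 8 = 638.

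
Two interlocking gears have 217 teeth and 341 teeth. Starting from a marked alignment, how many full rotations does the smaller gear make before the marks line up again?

11 rotations

All finish a whole number of cycles simultaneously at t = LCM of the periods.
217 = 7 × 31
341 = 11 × 31
LCM(217, 341) = 7 × 11 × 31 = 2387.
Rotations for period 217: 2387 / 217 = 11.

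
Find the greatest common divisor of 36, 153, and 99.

9

36 = 2^2 × 3^2
153 = 3^2 × 17
99 = 3^2 × 11
gcd(36, 153, 99) = 3^2 = 9.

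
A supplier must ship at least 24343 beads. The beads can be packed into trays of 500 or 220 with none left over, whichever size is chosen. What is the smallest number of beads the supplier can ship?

27500

The number of beads must be a common multiple of 500 and 220, so a multiple of their LCM.
500 = 2^2 × 5^3
220 = 2^2 × 5 × 11
LCM(500, 220) = 2^2 × 5^3 × 11 = 5500.
Smallest multiple of 5500 that is ≥ 24343: ⌈24343/5500⌉ × 5500 = 5 × 5500 = 27500.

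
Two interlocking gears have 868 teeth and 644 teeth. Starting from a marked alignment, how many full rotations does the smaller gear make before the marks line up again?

31 rotations

All finish a whole number of cycles simultaneously at t = LCM of the periods.
868 = 2^2 × 7 × 31
644 = 2^2 × 7 × 23
LCM(868, 644) = 2^2 × 7 × 23 × 31 = 19964.
Rotations for period 644: 19964 / 644 = 31.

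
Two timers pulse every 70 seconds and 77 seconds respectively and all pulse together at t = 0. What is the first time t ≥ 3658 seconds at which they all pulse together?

Joint pulses occur at multiples of LCM(70, 77).
70 = 2 × 5 × 7
77 = 7 × 11
LCM(70, 77) = 2 × 5 × 7 × 11 = 770.
Smallest multiple of 770 that is ≥ 3658: ⌈3658/770⌉ × 770 = 5 × 770 = 3850.

3850 seconds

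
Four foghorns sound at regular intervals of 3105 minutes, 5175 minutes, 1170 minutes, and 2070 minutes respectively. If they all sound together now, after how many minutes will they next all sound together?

403650 minutes

They coincide at every common multiple of the periods; the first is the LCM.
3105 = 3^3 × 5 × 23
5175 = 3^2 × 5^2 × 23
1170 = 2 × 3^2 × 5 × 13
2070 = 2 × 3^2 × 5 × 23
LCM(3105, 5175, 1170, 2070) = 2 × 3^3 × 5^2 × 13 × 23 = 403650.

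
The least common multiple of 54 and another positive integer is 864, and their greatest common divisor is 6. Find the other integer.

gcd × lcm = product of the two integers, so the other integer is (6 × 864) / 54 = 96.

96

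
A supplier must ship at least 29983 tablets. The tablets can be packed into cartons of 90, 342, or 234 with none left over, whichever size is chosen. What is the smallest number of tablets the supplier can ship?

44460

The number of tablets must be a common multiple of 90, 342, and 234, so a multiple of their LCM.
90 = 2 × 3^2 × 5
342 = 2 × 3^2 × 19
234 = 2 × 3^2 × 13
LCM(90, 342, 234) = 2 × 3^2 × 5 × 13 × 19 = 22230.
Smallest multiple of 22230 that is ≥ 29983: ⌈29983/22230⌉ × 22230 = 2 × 22230 = 44460.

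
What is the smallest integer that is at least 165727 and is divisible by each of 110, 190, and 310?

The integer must be a common multiple of 110, 190, and 310, so a multiple of their LCM.
110 = 2 × 5 × 11
190 = 2 × 5 × 19
310 = 2 × 5 × 31
LCM(110, 190, 310) = 2 × 5 × 11 × 19 × 31 = 64790.
Smallest multiple of 64790 that is ≥ 165727: ⌈165727/64790⌉ × 64790 = 3 × 64790 = 194370.

194370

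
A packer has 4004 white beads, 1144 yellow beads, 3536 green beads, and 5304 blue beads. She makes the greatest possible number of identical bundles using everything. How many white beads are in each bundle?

77

Number of bundles = gcd(4004, 1144, 3536, 5304).
4004 = 2^2 × 7 × 11 × 13
1144 = 2^3 × 11 × 13
3536 = 2^4 × 13 × 17
5304 = 2^3 × 3 × 13 × 17
gcd(4004, 1144, 3536, 5304) = 2^2 × 13 = 52.
white beads per bundle = 4004 / 52 = 77.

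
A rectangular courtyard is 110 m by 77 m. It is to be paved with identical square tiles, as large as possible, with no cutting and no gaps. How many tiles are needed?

70

Tile side = gcd(110, 77).
110 = 2 × 5 × 11
77 = 7 × 11
gcd(110, 77) = 11.
Tiles: (110/11) × (77/11) = 10 × 7 = 70.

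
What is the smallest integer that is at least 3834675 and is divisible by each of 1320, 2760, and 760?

The integer must be a common multiple of 1320, 2760, and 760, so a multiple of their LCM.
1320 = 2^3 × 3 × 5 × 11
2760 = 2^3 × 3 × 5 × 23
760 = 2^3 × 5 × 19
LCM(1320, 2760, 760) = 2^3 × 3 × 5 × 11 × 19 × 23 = 576840.
Smallest multiple of 576840 that is ≥ 3834675: ⌈3834675/576840⌉ × 576840 = 7 × 576840 = 4037880.

4037880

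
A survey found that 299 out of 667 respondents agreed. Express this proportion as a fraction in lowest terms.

299 = 13 × 23
667 = 23 × 29
gcd(299, 667) = 23.
Divide numerator and denominator by 23: 299/667 = 13/29.

13/29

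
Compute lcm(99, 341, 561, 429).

678249

99 = 3^2 × 11
341 = 11 × 31
561 = 3 × 11 × 17
429 = 3 × 11 × 13
LCM(99, 341, 561, 429) = 3^2 × 11 × 13 × 17 × 31 = 678249.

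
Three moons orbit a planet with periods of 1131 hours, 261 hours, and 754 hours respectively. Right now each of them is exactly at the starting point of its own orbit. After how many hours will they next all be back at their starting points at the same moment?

6786 hours

The first simultaneous occurrence is after LCM of the individual periods.
1131 = 3 × 13 × 29
261 = 3^2 × 29
754 = 2 × 13 × 29
LCM(1131, 261, 754) = 2 × 3^2 × 13 × 29 = 6786.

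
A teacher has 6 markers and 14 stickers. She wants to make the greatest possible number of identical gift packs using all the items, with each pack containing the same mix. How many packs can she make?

2 packs

The pack count must divide each quantity, so the greatest is gcd(6, 14).
6 = 2 × 3
14 = 2 × 7
gcd(6, 14) = 2.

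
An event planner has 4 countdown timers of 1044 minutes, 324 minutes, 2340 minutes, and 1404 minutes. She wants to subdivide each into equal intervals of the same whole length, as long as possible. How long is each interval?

36 minutes

The interval must divide each timer length; the longest such is the gcd.
1044 = 2^2 × 3^2 × 29
324 = 2^2 × 3^4
2340 = 2^2 × 3^2 × 5 × 13
1404 = 2^2 × 3^3 × 13
gcd(1044, 324, 2340, 1404) = 2^2 × 3^2 = 36.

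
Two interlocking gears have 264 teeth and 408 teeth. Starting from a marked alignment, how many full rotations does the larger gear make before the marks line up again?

11 rotations

The first common completion time is the LCM of the periods.
264 = 2^3 × 3 × 11
408 = 2^3 × 3 × 17
LCM(264, 408) = 2^3 × 3 × 11 × 17 = 4488.
Rotations for period 408: 4488 / 408 = 11.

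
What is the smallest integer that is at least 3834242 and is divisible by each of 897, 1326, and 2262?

The integer must be a common multiple of 897, 1326, and 2262, so a multiple of their LCM.
897 = 3 × 13 × 23
1326 = 2 × 3 × 13 × 17
2262 = 2 × 3 × 13 × 29
LCM(897, 1326, 2262) = 2 × 3 × 13 × 17 × 23 × 29 = 884442.
Smallest multiple of 884442 that is ≥ 3834242: ⌈3834242/884442⌉ × 884442 = 5 × 884442 = 4422210.

4422210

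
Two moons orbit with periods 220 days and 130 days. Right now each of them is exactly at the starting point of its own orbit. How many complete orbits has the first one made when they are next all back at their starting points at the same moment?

13 orbits

They are all back at their starting positions together after one LCM of the periods.
220 = 2^2 × 5 × 11
130 = 2 × 5 × 13
LCM(220, 130) = 2^2 × 5 × 11 × 13 = 2860.
Orbits for period 220: 2860 / 220 = 13.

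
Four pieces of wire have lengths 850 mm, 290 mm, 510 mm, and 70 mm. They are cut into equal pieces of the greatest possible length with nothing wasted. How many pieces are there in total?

Piece length = gcd(850, 290, 510, 70).
850 = 2 × 5^2 × 17
290 = 2 × 5 × 29
510 = 2 × 3 × 5 × 17
70 = 2 × 5 × 7
gcd(850, 290, 510, 70) = 2 × 5 = 10.
Total pieces = 850/10 + 290/10 + 510/10 + 70/10 = 85 + 29 + 51 + 7 = 172.

172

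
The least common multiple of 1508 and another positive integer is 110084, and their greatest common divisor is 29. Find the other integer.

2117

gcd × lcm = product of the two integers, so the other integer is (29 × 110084) / 1508 = 2117.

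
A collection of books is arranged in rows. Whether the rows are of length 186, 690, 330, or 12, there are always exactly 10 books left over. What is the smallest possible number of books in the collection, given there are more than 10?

N − 10 must be a common multiple of 186, 690, 330, and 12.
186 = 2 × 3 × 31
690 = 2 × 3 × 5 × 23
330 = 2 × 3 × 5 × 11
12 = 2^2 × 3
LCM(186, 690, 330, 12) = 2^2 × 3 × 5 × 11 × 23 × 31 = 470580.
Smallest N > 10 is LCM + 10 = 470580 + 10 = 470590.

470590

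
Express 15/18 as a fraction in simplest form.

5/6

15 = 3 × 5
18 = 2 × 3^2
gcd(15, 18) = 3.
Divide numerator and denominator by 3: 15/18 = 5/6.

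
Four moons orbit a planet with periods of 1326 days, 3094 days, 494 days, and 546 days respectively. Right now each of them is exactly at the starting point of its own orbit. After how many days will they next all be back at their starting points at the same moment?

The first simultaneous occurrence is after LCM of the individual periods.
1326 = 2 × 3 × 13 × 17
3094 = 2 × 7 × 13 × 17
494 = 2 × 13 × 19
546 = 2 × 3 × 7 × 13
LCM(1326, 3094, 494, 546) = 2 × 3 × 7 × 13 × 17 × 19 = 176358.

176358 days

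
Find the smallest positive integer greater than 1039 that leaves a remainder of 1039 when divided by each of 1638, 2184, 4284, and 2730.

N − 1039 must be a common multiple of 1638, 2184, 4284, and 2730.
1638 = 2 × 3^2 × 7 × 13
2184 = 2^3 × 3 × 7 × 13
4284 = 2^2 × 3^2 × 7 × 17
2730 = 2 × 3 × 5 × 7 × 13
LCM(1638, 2184, 4284, 2730) = 2^3 × 3^2 × 5 × 7 × 13 × 17 = 556920.
Smallest N > 1039 is LCM + 1039 = 556920 + 1039 = 557959.

557959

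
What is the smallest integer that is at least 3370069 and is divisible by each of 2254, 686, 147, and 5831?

4023390

The integer must be a common multiple of 2254, 686, 147, and 5831, so a multiple of their LCM.
2254 = 2 × 7^2 × 23
686 = 2 × 7^3
147 = 3 × 7^2
5831 = 7^3 × 17
LCM(2254, 686, 147, 5831) = 2 × 3 × 7^3 × 17 × 23 = 804678.
Smallest multiple of 804678 that is ≥ 3370069: ⌈3370069/804678⌉ × 804678 = 5 × 804678 = 4023390.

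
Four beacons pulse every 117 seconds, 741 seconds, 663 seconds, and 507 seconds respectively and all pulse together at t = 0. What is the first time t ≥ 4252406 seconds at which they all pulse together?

Joint pulses occur at multiples of LCM(117, 741, 663, 507).
117 = 3^2 × 13
741 = 3 × 13 × 19
663 = 3 × 13 × 17
507 = 3 × 13^2
LCM(117, 741, 663, 507) = 3^2 × 13^2 × 17 × 19 = 491283.
Smallest multiple of 491283 that is ≥ 4252406: ⌈4252406/491283⌉ × 491283 = 9 × 491283 = 4421547.

4421547 seconds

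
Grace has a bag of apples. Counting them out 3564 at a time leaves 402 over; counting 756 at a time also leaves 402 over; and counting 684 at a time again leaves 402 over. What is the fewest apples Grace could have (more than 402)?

N − 402 must be a common multiple of 3564, 756, and 684.
3564 = 2^2 × 3^4 × 11
756 = 2^2 × 3^3 × 7
684 = 2^2 × 3^2 × 19
LCM(3564, 756, 684) = 2^2 × 3^4 × 7 × 11 × 19 = 474012.
Smallest N > 402 is LCM + 402 = 474012 + 402 = 474414.

474414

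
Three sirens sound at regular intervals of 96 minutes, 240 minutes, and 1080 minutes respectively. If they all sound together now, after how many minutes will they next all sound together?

They coincide at every common multiple of the periods; the first is the LCM.
96 = 2^5 × 3
240 = 2^4 × 3 × 5
1080 = 2^3 × 3^3 × 5
LCM(96, 240, 1080) = 2^5 × 3^3 × 5 = 4320.

4320 minutes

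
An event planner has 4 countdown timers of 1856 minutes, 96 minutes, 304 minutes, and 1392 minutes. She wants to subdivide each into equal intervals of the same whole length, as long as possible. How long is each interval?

The interval must divide each timer length; the longest such is the gcd.
1856 = 2^6 × 29
96 = 2^5 × 3
304 = 2^4 × 19
1392 = 2^4 × 3 × 29
gcd(1856, 96, 304, 1392) = 2^4 = 16.

16 minutes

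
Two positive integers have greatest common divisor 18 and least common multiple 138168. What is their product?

2487024

For any two positive integers, gcd × lcm = product = 18 × 138168 = 2487024.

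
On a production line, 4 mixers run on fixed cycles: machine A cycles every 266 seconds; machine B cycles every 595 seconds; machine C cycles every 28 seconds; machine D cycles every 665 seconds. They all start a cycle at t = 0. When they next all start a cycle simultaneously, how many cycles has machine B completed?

76 cycles

The first common completion time is the LCM of the periods.
266 = 2 × 7 × 19
595 = 5 × 7 × 17
28 = 2^2 × 7
665 = 5 × 7 × 19
LCM(266, 595, 28, 665) = 2^2 × 5 × 7 × 17 × 19 = 45220.
Cycles for period 595: 45220 / 595 = 76.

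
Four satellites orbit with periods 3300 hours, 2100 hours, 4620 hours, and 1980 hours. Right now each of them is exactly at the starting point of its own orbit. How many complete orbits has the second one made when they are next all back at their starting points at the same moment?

33 orbits

The first common completion time is the LCM of the periods.
3300 = 2^2 × 3 × 5^2 × 11
2100 = 2^2 × 3 × 5^2 × 7
4620 = 2^2 × 3 × 5 × 7 × 11
1980 = 2^2 × 3^2 × 5 × 11
LCM(3300, 2100, 4620, 1980) = 2^2 × 3^2 × 5^2 × 7 × 11 = 69300.
Orbits for period 2100: 69300 / 2100 = 33.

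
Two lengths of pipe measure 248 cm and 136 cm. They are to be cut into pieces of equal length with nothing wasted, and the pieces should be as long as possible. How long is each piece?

Each piece length must divide every original length, so the longest possible is gcd(248, 136).
248 = 2^3 × 31
136 = 2^3 × 17
gcd(248, 136) = 2^3 = 8.

8 cm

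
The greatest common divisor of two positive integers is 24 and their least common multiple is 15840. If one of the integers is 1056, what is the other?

360

For two integers, gcd × lcm = product, so the other is (24 × 15840) / 1056 = 380160 / 1056 = 360.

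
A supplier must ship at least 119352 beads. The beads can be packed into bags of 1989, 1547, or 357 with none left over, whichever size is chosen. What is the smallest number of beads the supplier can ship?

The number of beads must be a common multiple of 1989, 1547, and 357, so a multiple of their LCM.
1989 = 3^2 × 13 × 17
1547 = 7 × 13 × 17
357 = 3 × 7 × 17
LCM(1989, 1547, 357) = 3^2 × 7 × 13 × 17 = 13923.
Smallest multiple of 13923 that is ≥ 119352: ⌈119352/13923⌉ × 13923 = 9 × 13923 = 125307.

125307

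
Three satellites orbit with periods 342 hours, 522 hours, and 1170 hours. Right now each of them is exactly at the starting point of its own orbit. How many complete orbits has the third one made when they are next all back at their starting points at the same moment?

551 orbits

All finish a whole number of cycles simultaneously at t = LCM of the periods.
342 = 2 × 3^2 × 19
522 = 2 × 3^2 × 29
1170 = 2 × 3^2 × 5 × 13
LCM(342, 522, 1170) = 2 × 3^2 × 5 × 13 × 19 × 29 = 644670.
Orbits for period 1170: 644670 / 1170 = 551.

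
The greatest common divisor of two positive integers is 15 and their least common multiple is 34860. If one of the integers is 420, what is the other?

1245

For two integers, gcd × lcm = product, so the other is (15 × 34860) / 420 = 522900 / 420 = 1245.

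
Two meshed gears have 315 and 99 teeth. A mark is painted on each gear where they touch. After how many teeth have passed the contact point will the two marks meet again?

3465 teeth

We need the least common multiple of the intervals.
315 = 3^2 × 5 × 7
99 = 3^2 × 11
LCM(315, 99) = 3^2 × 5 × 7 × 11 = 3465.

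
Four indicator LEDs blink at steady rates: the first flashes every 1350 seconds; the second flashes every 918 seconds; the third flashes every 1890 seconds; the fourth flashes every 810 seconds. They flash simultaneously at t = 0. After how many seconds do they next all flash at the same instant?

481950 seconds

The first simultaneous occurrence is after LCM of the individual periods.
1350 = 2 × 3^3 × 5^2
918 = 2 × 3^3 × 17
1890 = 2 × 3^3 × 5 × 7
810 = 2 × 3^4 × 5
LCM(1350, 918, 1890, 810) = 2 × 3^4 × 5^2 × 7 × 17 = 481950.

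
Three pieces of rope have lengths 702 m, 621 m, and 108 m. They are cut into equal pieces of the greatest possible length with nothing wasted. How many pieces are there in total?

53

Piece length = gcd(702, 621, 108).
702 = 2 × 3^3 × 13
621 = 3^3 × 23
108 = 2^2 × 3^3
gcd(702, 621, 108) = 3^3 = 27.
Total pieces = 702/27 + 621/27 + 108/27 = 26 + 23 + 4 = 53.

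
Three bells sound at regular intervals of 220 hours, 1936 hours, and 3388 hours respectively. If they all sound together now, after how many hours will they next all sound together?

67760 hours

They coincide at every common multiple of the periods; the first is the LCM.
220 = 2^2 × 5 × 11
1936 = 2^4 × 11^2
3388 = 2^2 × 7 × 11^2
LCM(220, 1936, 3388) = 2^4 × 5 × 7 × 11^2 = 67760.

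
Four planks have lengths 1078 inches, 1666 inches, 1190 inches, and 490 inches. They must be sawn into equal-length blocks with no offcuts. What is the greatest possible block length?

This is the greatest common divisor of 1078, 1666, 1190, and 490.
1078 = 2 × 7^2 × 11
1666 = 2 × 7^2 × 17
1190 = 2 × 5 × 7 × 17
490 = 2 × 5 × 7^2
gcd(1078, 1666, 1190, 490) = 2 × 7 = 14.

14 inches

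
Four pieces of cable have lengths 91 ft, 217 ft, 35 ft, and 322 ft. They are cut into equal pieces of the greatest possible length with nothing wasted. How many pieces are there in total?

Piece length = gcd(91, 217, 35, 322).
91 = 7 × 13
217 = 7 × 31
35 = 5 × 7
322 = 2 × 7 × 23
gcd(91, 217, 35, 322) = 7.
Total pieces = 91/7 + 217/7 + 35/7 + 322/7 = 13 + 31 + 5 + 46 = 95.

95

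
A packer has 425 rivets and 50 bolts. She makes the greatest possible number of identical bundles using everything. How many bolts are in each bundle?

2

Number of bundles = gcd(425, 50).
425 = 5^2 × 17
50 = 2 × 5^2
gcd(425, 50) = 5^2 = 25.
bolts per bundle = 50 / 25 = 2.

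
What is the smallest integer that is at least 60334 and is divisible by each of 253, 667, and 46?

The integer must be a common multiple of 253, 667, and 46, so a multiple of their LCM.
253 = 11 × 23
667 = 23 × 29
46 = 2 × 23
LCM(253, 667, 46) = 2 × 11 × 23 × 29 = 14674.
Smallest multiple of 14674 that is ≥ 60334: ⌈60334/14674⌉ × 14674 = 5 × 14674 = 73370.

73370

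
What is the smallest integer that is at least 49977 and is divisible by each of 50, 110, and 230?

The integer must be a common multiple of 50, 110, and 230, so a multiple of their LCM.
50 = 2 × 5^2
110 = 2 × 5 × 11
230 = 2 × 5 × 23
LCM(50, 110, 230) = 2 × 5^2 × 11 × 23 = 12650.
Smallest multiple of 12650 that is ≥ 49977: ⌈49977/12650⌉ × 12650 = 4 × 12650 = 50600.

50600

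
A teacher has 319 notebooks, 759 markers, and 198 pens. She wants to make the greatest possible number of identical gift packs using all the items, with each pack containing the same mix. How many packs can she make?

11 packs

The pack count must divide each quantity, so the greatest is gcd(319, 759, 198).
319 = 11 × 29
759 = 3 × 11 × 23
198 = 2 × 3^2 × 11
gcd(319, 759, 198) = 11.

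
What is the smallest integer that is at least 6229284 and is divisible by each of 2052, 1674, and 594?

The integer must be a common multiple of 2052, 1674, and 594, so a multiple of their LCM.
2052 = 2^2 × 3^3 × 19
1674 = 2 × 3^3 × 31
594 = 2 × 3^3 × 11
LCM(2052, 1674, 594) = 2^2 × 3^3 × 11 × 19 × 31 = 699732.
Smallest multiple of 699732 that is ≥ 6229284: ⌈6229284/699732⌉ × 699732 = 9 × 699732 = 6297588.

6297588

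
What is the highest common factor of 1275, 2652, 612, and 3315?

1275 = 3 × 5^2 × 17
2652 = 2^2 × 3 × 13 × 17
612 = 2^2 × 3^2 × 17
3315 = 3 × 5 × 13 × 17
gcd(1275, 2652, 612, 3315) = 3 × 17 = 51.

51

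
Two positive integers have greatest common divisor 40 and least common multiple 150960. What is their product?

For any two positive integers, gcd × lcm = product = 40 × 150960 = 6038400.

6038400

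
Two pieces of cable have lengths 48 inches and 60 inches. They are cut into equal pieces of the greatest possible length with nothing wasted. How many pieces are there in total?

9

Piece length = gcd(48, 60).
48 = 2^4 × 3
60 = 2^2 × 3 × 5
gcd(48, 60) = 2^2 × 3 = 12.
Total pieces = 48/12 + 60/12 = 4 + 5 = 9.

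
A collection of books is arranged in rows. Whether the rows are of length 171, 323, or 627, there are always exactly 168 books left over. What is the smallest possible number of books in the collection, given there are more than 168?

N − 168 must be a common multiple of 171, 323, and 627.
171 = 3^2 × 19
323 = 17 × 19
627 = 3 × 11 × 19
LCM(171, 323, 627) = 3^2 × 11 × 17 × 19 = 31977.
Smallest N > 168 is LCM + 168 = 31977 + 168 = 32145.

32145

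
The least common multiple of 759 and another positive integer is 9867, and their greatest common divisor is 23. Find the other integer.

299

gcd × lcm = product of the two integers, so the other integer is (23 × 9867) / 759 = 299.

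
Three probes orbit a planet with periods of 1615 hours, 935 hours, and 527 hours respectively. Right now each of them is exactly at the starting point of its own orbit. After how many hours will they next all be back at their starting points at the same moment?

They coincide at every common multiple of the periods; the first is the LCM.
1615 = 5 × 17 × 19
935 = 5 × 11 × 17
527 = 17 × 31
LCM(1615, 935, 527) = 5 × 11 × 17 × 19 × 31 = 550715.

550715 hours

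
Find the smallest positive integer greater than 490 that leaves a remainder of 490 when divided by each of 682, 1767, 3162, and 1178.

N − 490 must be a common multiple of 682, 1767, 3162, and 1178.
682 = 2 × 11 × 31
1767 = 3 × 19 × 31
3162 = 2 × 3 × 17 × 31
1178 = 2 × 19 × 31
LCM(682, 1767, 3162, 1178) = 2 × 3 × 11 × 17 × 19 × 31 = 660858.
Smallest N > 490 is LCM + 490 = 660858 + 490 = 661348.

661348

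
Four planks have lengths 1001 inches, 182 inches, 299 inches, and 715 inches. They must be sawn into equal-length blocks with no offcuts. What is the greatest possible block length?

13 inches

The block length must divide every plank, so the greatest is gcd(1001, 182, 299, 715).
1001 = 7 × 11 × 13
182 = 2 × 7 × 13
299 = 13 × 23
715 = 5 × 11 × 13
gcd(1001, 182, 299, 715) = 13.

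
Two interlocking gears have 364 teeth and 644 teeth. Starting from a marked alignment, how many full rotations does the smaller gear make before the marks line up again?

All finish a whole number of cycles simultaneously at t = LCM of the periods.
364 = 2^2 × 7 × 13
644 = 2^2 × 7 × 23
LCM(364, 644) = 2^2 × 7 × 13 × 23 = 8372.
Rotations for period 364: 8372 / 364 = 23.

23 rotations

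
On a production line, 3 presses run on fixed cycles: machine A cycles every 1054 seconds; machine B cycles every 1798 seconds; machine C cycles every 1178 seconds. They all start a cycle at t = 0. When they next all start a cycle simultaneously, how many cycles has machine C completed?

493 cycles

The first common completion time is the LCM of the periods.
1054 = 2 × 17 × 31
1798 = 2 × 29 × 31
1178 = 2 × 19 × 31
LCM(1054, 1798, 1178) = 2 × 17 × 19 × 29 × 31 = 580754.
Cycles for period 1178: 580754 / 1178 = 493.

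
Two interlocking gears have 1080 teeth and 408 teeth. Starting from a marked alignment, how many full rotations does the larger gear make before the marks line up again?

17 rotations

The first common completion time is the LCM of the periods.
1080 = 2^3 × 3^3 × 5
408 = 2^3 × 3 × 17
LCM(1080, 408) = 2^3 × 3^3 × 5 × 17 = 18360.
Rotations for period 1080: 18360 / 1080 = 17.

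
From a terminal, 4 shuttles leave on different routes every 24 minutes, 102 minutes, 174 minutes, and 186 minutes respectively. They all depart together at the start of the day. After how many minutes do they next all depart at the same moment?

366792 minutes

The first simultaneous occurrence is after LCM of the individual periods.
24 = 2^3 × 3
102 = 2 × 3 × 17
174 = 2 × 3 × 29
186 = 2 × 3 × 31
LCM(24, 102, 174, 186) = 2^3 × 3 × 17 × 29 × 31 = 366792.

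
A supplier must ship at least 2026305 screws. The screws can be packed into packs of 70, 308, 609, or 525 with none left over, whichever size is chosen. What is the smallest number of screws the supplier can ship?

2679600

The number of screws must be a common multiple of 70, 308, 609, and 525, so a multiple of their LCM.
70 = 2 × 5 × 7
308 = 2^2 × 7 × 11
609 = 3 × 7 × 29
525 = 3 × 5^2 × 7
LCM(70, 308, 609, 525) = 2^2 × 3 × 5^2 × 7 × 11 × 29 = 669900.
Smallest multiple of 669900 that is ≥ 2026305: ⌈2026305/669900⌉ × 669900 = 4 × 669900 = 2679600.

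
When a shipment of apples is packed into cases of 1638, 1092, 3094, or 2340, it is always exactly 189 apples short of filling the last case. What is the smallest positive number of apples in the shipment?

278271

Being 189 short of a full case of size k means N ≡ −189 (mod k), i.e. N + 189 is a multiple of each size.
1638 = 2 × 3^2 × 7 × 13
1092 = 2^2 × 3 × 7 × 13
3094 = 2 × 7 × 13 × 17
2340 = 2^2 × 3^2 × 5 × 13
LCM(1638, 1092, 3094, 2340) = 2^2 × 3^2 × 5 × 7 × 13 × 17 = 278460.
Smallest positive N is 278460 − 189 = 278271.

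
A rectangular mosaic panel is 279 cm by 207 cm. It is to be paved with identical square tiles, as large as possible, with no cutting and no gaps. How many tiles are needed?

713

Tile side = gcd(279, 207).
279 = 3^2 × 31
207 = 3^2 × 23
gcd(279, 207) = 3^2 = 9.
Tiles: (279/9) × (207/9) = 31 × 23 = 713.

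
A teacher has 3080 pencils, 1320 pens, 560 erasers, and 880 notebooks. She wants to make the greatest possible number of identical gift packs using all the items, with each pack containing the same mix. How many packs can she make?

The pack count must divide each quantity, so the greatest is gcd(3080, 1320, 560, 880).
3080 = 2^3 × 5 × 7 × 11
1320 = 2^3 × 3 × 5 × 11
560 = 2^4 × 5 × 7
880 = 2^4 × 5 × 11
gcd(3080, 1320, 560, 880) = 2^3 × 5 = 40.

40 packs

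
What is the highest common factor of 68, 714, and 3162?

34

68 = 2^2 × 17
714 = 2 × 3 × 7 × 17
3162 = 2 × 3 × 17 × 31
gcd(68, 714, 3162) = 2 × 17 = 34.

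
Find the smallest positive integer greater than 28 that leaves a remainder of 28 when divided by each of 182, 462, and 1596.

228256

N − 28 must be a common multiple of 182, 462, and 1596.
182 = 2 × 7 × 13
462 = 2 × 3 × 7 × 11
1596 = 2^2 × 3 × 7 × 19
LCM(182, 462, 1596) = 2^2 × 3 × 7 × 11 × 13 × 19 = 228228.
Smallest N > 28 is LCM + 28 = 228228 + 28 = 228256.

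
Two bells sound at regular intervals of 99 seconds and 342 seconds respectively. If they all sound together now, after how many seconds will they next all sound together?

3762 seconds

The first simultaneous occurrence is after LCM of the individual periods.
99 = 3^2 × 11
342 = 2 × 3^2 × 19
LCM(99, 342) = 2 × 3^2 × 11 × 19 = 3762.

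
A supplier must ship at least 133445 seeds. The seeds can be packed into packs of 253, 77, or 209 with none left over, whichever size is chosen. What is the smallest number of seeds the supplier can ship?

134596

The number of seeds must be a common multiple of 253, 77, and 209, so a multiple of their LCM.
253 = 11 × 23
77 = 7 × 11
209 = 11 × 19
LCM(253, 77, 209) = 7 × 11 × 19 × 23 = 33649.
Smallest multiple of 33649 that is ≥ 133445: ⌈133445/33649⌉ × 33649 = 4 × 33649 = 134596.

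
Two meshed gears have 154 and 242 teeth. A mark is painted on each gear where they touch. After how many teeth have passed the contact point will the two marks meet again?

They coincide at every common multiple of the periods; the first is the LCM.
154 = 2 × 7 × 11
242 = 2 × 11^2
LCM(154, 242) = 2 × 7 × 11^2 = 1694.

1694 teeth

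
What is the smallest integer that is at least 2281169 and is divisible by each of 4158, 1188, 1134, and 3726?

2295216

The integer must be a common multiple of 4158, 1188, 1134, and 3726, so a multiple of their LCM.
4158 = 2 × 3^3 × 7 × 11
1188 = 2^2 × 3^3 × 11
1134 = 2 × 3^4 × 7
3726 = 2 × 3^4 × 23
LCM(4158, 1188, 1134, 3726) = 2^2 × 3^4 × 7 × 11 × 23 = 573804.
Smallest multiple of 573804 that is ≥ 2281169: ⌈2281169/573804⌉ × 573804 = 4 × 573804 = 2295216.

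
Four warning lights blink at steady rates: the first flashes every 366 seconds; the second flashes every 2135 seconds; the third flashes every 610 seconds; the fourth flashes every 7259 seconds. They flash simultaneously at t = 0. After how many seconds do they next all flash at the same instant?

217770 seconds

They coincide at every common multiple of the periods; the first is the LCM.
366 = 2 × 3 × 61
2135 = 5 × 7 × 61
610 = 2 × 5 × 61
7259 = 7 × 17 × 61
LCM(366, 2135, 610, 7259) = 2 × 3 × 5 × 7 × 17 × 61 = 217770.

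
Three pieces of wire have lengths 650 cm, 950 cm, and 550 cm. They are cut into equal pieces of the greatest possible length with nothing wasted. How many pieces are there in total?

Piece length = gcd(650, 950, 550).
650 = 2 × 5^2 × 13
950 = 2 × 5^2 × 19
550 = 2 × 5^2 × 11
gcd(650, 950, 550) = 2 × 5^2 = 50.
Total pieces = 650/50 + 950/50 + 550/50 = 13 + 19 + 11 = 43.

43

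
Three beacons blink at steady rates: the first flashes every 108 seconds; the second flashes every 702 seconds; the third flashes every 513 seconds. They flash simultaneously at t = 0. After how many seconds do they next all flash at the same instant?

26676 seconds

We need the least common multiple of the intervals.
108 = 2^2 × 3^3
702 = 2 × 3^3 × 13
513 = 3^3 × 19
LCM(108, 702, 513) = 2^2 × 3^3 × 13 × 19 = 26676.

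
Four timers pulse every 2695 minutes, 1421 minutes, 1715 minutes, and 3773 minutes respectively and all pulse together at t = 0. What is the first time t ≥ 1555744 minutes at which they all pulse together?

1641255 minutes

Joint pulses occur at multiples of LCM(2695, 1421, 1715, 3773).
2695 = 5 × 7^2 × 11
1421 = 7^2 × 29
1715 = 5 × 7^3
3773 = 7^3 × 11
LCM(2695, 1421, 1715, 3773) = 5 × 7^3 × 11 × 29 = 547085.
Smallest multiple of 547085 that is ≥ 1555744: ⌈1555744/547085⌉ × 547085 = 3 × 547085 = 1641255.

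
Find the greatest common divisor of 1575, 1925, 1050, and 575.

25

1575 = 3^2 × 5^2 × 7
1925 = 5^2 × 7 × 11
1050 = 2 × 3 × 5^2 × 7
575 = 5^2 × 23
gcd(1575, 1925, 1050, 575) = 5^2 = 25.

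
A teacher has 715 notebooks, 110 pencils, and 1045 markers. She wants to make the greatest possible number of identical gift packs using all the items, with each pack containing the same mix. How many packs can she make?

55 packs

The pack count must divide each quantity, so the greatest is gcd(715, 110, 1045).
715 = 5 × 11 × 13
110 = 2 × 5 × 11
1045 = 5 × 11 × 19
gcd(715, 110, 1045) = 5 × 11 = 55.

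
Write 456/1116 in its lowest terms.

38/93

456 = 2^3 × 3 × 19
1116 = 2^2 × 3^2 × 31
gcd(456, 1116) = 2^2 × 3 = 12.
Divide numerator and denominator by 12: 456/1116 = 38/93.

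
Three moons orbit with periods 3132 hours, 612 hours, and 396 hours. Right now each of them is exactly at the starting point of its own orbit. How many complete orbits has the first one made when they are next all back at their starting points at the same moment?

The first common completion time is the LCM of the periods.
3132 = 2^2 × 3^3 × 29
612 = 2^2 × 3^2 × 17
396 = 2^2 × 3^2 × 11
LCM(3132, 612, 396) = 2^2 × 3^3 × 11 × 17 × 29 = 585684.
Orbits for period 3132: 585684 / 3132 = 187.

187 orbits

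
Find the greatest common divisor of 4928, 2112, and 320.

64

4928 = 2^6 × 7 × 11
2112 = 2^6 × 3 × 11
320 = 2^6 × 5
gcd(4928, 2112, 320) = 2^6 = 64.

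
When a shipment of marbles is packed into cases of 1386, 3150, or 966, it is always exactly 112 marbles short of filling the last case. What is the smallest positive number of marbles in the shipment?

Being 112 short of a full case of size k means N ≡ −112 (mod k), i.e. N + 112 is a multiple of each size.
1386 = 2 × 3^2 × 7 × 11
3150 = 2 × 3^2 × 5^2 × 7
966 = 2 × 3 × 7 × 23
LCM(1386, 3150, 966) = 2 × 3^2 × 5^2 × 7 × 11 × 23 = 796950.
Smallest positive N is 796950 − 112 = 796838.

796838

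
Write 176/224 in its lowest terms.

176 = 2^4 × 11
224 = 2^5 × 7
gcd(176, 224) = 2^4 = 16.
Divide numerator and denominator by 16: 176/224 = 11/14.

11/14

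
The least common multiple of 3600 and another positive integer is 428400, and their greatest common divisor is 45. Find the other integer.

5355

gcd × lcm = product of the two integers, so the other integer is (45 × 428400) / 3600 = 5355.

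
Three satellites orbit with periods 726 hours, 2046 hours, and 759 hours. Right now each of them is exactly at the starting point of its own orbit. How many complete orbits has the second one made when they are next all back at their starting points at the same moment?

All finish a whole number of cycles simultaneously at t = LCM of the periods.
726 = 2 × 3 × 11^2
2046 = 2 × 3 × 11 × 31
759 = 3 × 11 × 23
LCM(726, 2046, 759) = 2 × 3 × 11^2 × 23 × 31 = 517638.
Orbits for period 2046: 517638 / 2046 = 253.

253 orbits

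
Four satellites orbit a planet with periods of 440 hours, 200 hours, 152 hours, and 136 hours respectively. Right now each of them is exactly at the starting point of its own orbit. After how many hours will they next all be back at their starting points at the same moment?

710600 hours

The first simultaneous occurrence is after LCM of the individual periods.
440 = 2^3 × 5 × 11
200 = 2^3 × 5^2
152 = 2^3 × 19
136 = 2^3 × 17
LCM(440, 200, 152, 136) = 2^3 × 5^2 × 11 × 17 × 19 = 710600.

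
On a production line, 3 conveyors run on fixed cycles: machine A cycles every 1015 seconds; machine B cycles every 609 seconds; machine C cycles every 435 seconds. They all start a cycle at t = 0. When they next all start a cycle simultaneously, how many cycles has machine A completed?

The first common completion time is the LCM of the periods.
1015 = 5 × 7 × 29
609 = 3 × 7 × 29
435 = 3 × 5 × 29
LCM(1015, 609, 435) = 3 × 5 × 7 × 29 = 3045.
Cycles for period 1015: 3045 / 1015 = 3.

3 cycles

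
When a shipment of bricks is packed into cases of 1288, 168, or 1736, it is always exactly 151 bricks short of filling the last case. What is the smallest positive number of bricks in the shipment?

Being 151 short of a full case of size k means N ≡ −151 (mod k), i.e. N + 151 is a multiple of each size.
1288 = 2^3 × 7 × 23
168 = 2^3 × 3 × 7
1736 = 2^3 × 7 × 31
LCM(1288, 168, 1736) = 2^3 × 3 × 7 × 23 × 31 = 119784.
Smallest positive N is 119784 − 151 = 119633.

119633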